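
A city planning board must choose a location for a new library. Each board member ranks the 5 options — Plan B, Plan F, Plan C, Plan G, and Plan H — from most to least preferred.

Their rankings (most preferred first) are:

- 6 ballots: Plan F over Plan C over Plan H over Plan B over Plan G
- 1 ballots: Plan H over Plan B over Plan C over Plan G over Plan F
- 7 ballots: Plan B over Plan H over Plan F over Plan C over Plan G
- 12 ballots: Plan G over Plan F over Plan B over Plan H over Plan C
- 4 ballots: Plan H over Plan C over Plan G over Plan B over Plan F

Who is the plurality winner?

First-place vote totals:
  Plan B: 7
  Plan F: 6
  Plan C: 0
  Plan G: 12
  Plan H: 5
Plan G has the most first-place votes.

Plan G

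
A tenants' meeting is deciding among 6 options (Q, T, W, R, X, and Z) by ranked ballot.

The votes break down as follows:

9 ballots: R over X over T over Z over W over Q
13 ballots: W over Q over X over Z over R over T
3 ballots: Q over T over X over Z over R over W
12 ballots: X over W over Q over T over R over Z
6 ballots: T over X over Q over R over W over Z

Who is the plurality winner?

First-place vote totals:
  Q: 3
  T: 6
  W: 13
  R: 9
  X: 12
  Z: 0
W has the most first-place votes.

W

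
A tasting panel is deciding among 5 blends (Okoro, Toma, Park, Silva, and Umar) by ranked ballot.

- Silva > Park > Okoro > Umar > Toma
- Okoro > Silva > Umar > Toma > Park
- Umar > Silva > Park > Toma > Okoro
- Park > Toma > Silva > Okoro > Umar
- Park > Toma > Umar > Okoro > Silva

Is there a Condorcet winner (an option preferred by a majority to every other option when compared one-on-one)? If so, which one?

Head-to-head results (5 voters total):
Okoro vs Toma: Toma wins 3–2.
Okoro vs Park: Park wins 4–1.
Okoro vs Silva: Silva wins 3–2.
Okoro vs Umar: Okoro wins 3–2.
Toma vs Park: Park wins 4–1.
Toma vs Silva: Silva wins 3–2.
Toma vs Umar: Umar wins 3–2.
Park vs Silva: Silva wins 3–2.
Park vs Umar: Park wins 3–2.
Silva vs Umar: Silva wins 3–2.
Silva beats each rival — Okoro (3–2), Toma (3–2), Park (3–2), Umar (3–2) — so Silva is the Condorcet winner.

Silva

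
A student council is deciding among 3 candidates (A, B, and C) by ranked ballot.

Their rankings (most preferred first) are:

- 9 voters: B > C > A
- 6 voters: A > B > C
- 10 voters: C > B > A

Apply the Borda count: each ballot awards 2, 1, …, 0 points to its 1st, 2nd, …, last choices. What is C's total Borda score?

Borda scores:
  A: 9·0 + 6·2 + 10·0 = 12
  B: 9·2 + 6·1 + 10·1 = 34
  C: 9·1 + 6·0 + 10·2 = 29

29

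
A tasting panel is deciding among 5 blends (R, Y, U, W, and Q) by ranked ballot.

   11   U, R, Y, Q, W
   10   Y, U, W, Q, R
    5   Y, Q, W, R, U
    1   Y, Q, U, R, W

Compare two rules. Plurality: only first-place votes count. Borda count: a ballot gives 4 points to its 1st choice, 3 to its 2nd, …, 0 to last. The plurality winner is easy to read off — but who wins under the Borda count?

Y

Plurality first-place counts: R 0, Y 16, U 11, W 0, Q 0 → Y.
Borda totals: R 39, Y 86, U 76, W 30, Q 39 → Y.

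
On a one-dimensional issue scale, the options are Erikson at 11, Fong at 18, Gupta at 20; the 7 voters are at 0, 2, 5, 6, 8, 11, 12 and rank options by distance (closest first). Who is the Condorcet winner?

With single-peaked preferences on a line, the Condorcet winner is the candidate closest to the median voter.
The median voter (position 6) is closest to Erikson at 11.
Check: Erikson vs Gupta — voters closer to Erikson: 7 of 7.

Erikson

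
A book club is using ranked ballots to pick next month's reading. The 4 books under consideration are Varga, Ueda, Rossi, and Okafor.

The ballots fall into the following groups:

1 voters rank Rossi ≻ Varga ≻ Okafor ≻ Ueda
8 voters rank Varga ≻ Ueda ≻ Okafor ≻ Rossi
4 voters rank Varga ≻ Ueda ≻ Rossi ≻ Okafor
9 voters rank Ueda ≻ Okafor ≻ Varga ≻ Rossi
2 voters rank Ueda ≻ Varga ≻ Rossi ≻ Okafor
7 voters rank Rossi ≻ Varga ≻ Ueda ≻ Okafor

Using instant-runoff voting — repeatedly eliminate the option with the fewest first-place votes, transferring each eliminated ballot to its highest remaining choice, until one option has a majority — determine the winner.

Varga

Round 1: Varga 12, Ueda 11, Rossi 8, Okafor 0. Okafor has the fewest and is eliminated.
Round 2: Varga 12, Ueda 11, Rossi 8. Rossi has the fewest and is eliminated.
Round 3: Varga 20, Ueda 11. Varga has a majority.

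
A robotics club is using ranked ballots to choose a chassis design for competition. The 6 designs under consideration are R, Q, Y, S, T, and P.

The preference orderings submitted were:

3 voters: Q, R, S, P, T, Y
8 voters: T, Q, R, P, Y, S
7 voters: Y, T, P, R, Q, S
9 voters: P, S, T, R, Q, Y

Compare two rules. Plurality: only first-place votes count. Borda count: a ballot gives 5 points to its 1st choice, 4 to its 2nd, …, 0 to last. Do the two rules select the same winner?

No

Plurality first-place counts: R 0, Q 3, Y 7, S 0, T 8, P 9 → P.
Borda totals: R 68, Q 63, Y 43, S 45, T 98, P 88 → T.
The two rules disagree: plurality picks P, Borda picks T.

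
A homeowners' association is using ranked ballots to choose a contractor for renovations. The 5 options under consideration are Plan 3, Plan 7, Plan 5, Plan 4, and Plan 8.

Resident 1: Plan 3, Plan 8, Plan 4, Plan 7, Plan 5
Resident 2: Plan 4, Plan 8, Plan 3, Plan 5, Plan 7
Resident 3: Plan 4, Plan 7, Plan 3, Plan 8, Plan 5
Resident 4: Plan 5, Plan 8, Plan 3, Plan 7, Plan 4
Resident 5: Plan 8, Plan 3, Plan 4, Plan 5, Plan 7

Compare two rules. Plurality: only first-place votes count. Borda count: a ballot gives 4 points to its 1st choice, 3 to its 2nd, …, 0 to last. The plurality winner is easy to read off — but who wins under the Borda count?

Plan 8

Plurality first-place counts: Plan 3 1, Plan 7 0, Plan 5 1, Plan 4 2, Plan 8 1 → Plan 4.
Borda totals: Plan 3 13, Plan 7 5, Plan 5 6, Plan 4 12, Plan 8 14 → Plan 8.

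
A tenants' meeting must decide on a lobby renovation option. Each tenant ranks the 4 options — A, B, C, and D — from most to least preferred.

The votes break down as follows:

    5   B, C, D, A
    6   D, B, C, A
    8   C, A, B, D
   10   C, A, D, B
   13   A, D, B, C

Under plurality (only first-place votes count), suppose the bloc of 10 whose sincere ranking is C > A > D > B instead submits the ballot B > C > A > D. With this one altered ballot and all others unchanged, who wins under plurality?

B

First-place totals with the altered ballot: A 13, B 15, C 8, D 6.
The switch changes the winner from C to B.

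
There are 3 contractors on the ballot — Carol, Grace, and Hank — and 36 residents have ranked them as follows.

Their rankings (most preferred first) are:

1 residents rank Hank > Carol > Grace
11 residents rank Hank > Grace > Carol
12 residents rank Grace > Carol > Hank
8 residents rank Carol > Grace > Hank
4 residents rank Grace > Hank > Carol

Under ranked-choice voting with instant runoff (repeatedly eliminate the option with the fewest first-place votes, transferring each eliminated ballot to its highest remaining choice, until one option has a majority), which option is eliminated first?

Carol

Round 1: Grace 16, Hank 12, Carol 8. Carol has the fewest and is eliminated.
Round 2: Grace 24, Hank 12. Grace has a majority.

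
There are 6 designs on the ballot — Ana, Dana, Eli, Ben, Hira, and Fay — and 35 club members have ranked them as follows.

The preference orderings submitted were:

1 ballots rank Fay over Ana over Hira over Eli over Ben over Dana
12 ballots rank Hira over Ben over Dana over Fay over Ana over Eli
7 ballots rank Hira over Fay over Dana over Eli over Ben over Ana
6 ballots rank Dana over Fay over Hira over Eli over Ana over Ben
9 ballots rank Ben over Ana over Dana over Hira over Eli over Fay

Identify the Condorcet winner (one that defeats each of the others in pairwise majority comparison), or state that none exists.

Head-to-head results (35 voters total):
Ana vs Dana: Dana wins 25–10.
Ana vs Eli: Ana wins 22–13.
Ana vs Ben: Ben wins 28–7.
Ana vs Hira: Hira wins 25–10.
Ana vs Fay: Fay wins 26–9.
Dana vs Eli: Dana wins 34–1.
Dana vs Ben: Ben wins 22–13.
Dana vs Hira: Hira wins 20–15.
Dana vs Fay: Dana wins 27–8.
Eli vs Ben: Ben wins 21–14.
Eli vs Hira: Hira wins 35–0.
Eli vs Fay: Fay wins 26–9.
Ben vs Hira: Hira wins 26–9.
Ben vs Fay: Ben wins 21–14.
Hira vs Fay: Hira wins 28–7.
Hira beats each rival — Ana (25–10), Dana (20–15), Eli (35–0), Ben (26–9), Fay (28–7) — so Hira is the Condorcet winner.

Hira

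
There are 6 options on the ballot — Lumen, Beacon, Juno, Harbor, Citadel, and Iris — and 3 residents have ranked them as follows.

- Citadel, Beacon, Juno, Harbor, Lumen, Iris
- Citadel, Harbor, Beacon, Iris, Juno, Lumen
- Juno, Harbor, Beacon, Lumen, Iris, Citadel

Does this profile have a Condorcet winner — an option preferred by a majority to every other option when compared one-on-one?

Head-to-head results (3 voters total):
Lumen vs Beacon: Beacon wins 3–0.
Lumen vs Juno: Juno wins 3–0.
Lumen vs Harbor: Harbor wins 3–0.
Lumen vs Citadel: Citadel wins 2–1.
Lumen vs Iris: Lumen wins 2–1.
Beacon vs Juno: Beacon wins 2–1.
Beacon vs Harbor: Harbor wins 2–1.
Beacon vs Citadel: Citadel wins 2–1.
Beacon vs Iris: Beacon wins 3–0.
Juno vs Harbor: Juno wins 2–1.
Juno vs Citadel: Citadel wins 2–1.
Juno vs Iris: Juno wins 2–1.
Harbor vs Citadel: Citadel wins 2–1.
Harbor vs Iris: Harbor wins 3–0.
Citadel vs Iris: Citadel wins 2–1.
Citadel beats each rival — Lumen (2–1), Beacon (2–1), Juno (2–1), Harbor (2–1), Iris (2–1) — so Citadel is the Condorcet winner.

Yes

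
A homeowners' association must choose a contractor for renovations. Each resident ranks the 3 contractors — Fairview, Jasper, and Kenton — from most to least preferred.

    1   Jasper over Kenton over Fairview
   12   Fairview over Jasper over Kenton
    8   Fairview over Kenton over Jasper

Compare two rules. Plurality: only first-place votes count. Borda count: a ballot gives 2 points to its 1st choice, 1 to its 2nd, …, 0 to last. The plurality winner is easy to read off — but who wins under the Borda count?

Plurality first-place counts: Fairview 20, Jasper 1, Kenton 0 → Fairview.
Borda totals: Fairview 40, Jasper 14, Kenton 9 → Fairview.

Fairview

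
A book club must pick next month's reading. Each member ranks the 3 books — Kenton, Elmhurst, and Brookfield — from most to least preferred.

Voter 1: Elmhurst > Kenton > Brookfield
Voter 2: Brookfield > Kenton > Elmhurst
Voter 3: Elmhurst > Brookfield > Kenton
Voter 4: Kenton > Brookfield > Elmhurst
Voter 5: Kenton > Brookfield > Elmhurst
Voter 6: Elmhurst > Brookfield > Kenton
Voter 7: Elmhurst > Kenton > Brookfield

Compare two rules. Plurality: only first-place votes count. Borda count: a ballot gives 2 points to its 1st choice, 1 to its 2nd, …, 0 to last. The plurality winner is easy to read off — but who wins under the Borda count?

Elmhurst

Plurality first-place counts: Kenton 2, Elmhurst 4, Brookfield 1 → Elmhurst.
Borda totals: Kenton 7, Elmhurst 8, Brookfield 6 → Elmhurst.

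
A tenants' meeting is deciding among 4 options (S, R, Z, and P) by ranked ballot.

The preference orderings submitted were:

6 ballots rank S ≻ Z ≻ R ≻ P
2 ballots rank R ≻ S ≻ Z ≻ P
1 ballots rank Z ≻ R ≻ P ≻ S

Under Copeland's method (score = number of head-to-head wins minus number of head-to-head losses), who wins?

S

Pairwise results:
  S vs R: S wins 6–3.
  S vs Z: S wins 8–1.
  S vs P: S wins 8–1.
  R vs Z: Z wins 7–2.
  R vs P: R wins 9–0.
  Z vs P: Z wins 9–0.
Copeland scores (wins − losses):
  S: 3 − 0 = 3
  R: 1 − 2 = -1
  Z: 2 − 1 = 1
  P: 0 − 3 = -3
S has the best Copeland score.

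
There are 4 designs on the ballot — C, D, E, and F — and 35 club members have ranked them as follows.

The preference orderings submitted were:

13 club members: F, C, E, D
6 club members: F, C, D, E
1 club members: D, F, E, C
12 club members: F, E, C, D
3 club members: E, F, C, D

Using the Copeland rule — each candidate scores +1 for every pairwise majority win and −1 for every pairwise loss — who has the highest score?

Pairwise results:
  C vs D: C wins 34–1.
  C vs E: C wins 19–16.
  C vs F: F wins 35–0.
  D vs E: E wins 28–7.
  D vs F: F wins 34–1.
  E vs F: F wins 32–3.
Copeland scores (wins − losses):
  C: 2 − 1 = 1
  D: 0 − 3 = -3
  E: 1 − 2 = -1
  F: 3 − 0 = 3
F has the best Copeland score.

F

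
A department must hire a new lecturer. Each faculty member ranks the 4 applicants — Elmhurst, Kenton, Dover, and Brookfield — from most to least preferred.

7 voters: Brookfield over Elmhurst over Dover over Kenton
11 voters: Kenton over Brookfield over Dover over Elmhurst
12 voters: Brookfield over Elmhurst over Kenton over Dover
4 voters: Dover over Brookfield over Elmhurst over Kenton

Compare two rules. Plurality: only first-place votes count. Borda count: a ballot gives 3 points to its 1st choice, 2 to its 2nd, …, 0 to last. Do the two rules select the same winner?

Plurality first-place counts: Elmhurst 0, Kenton 11, Dover 4, Brookfield 19 → Brookfield.
Borda totals: Elmhurst 42, Kenton 45, Dover 30, Brookfield 87 → Brookfield.
The two rules agree on Brookfield.

Yes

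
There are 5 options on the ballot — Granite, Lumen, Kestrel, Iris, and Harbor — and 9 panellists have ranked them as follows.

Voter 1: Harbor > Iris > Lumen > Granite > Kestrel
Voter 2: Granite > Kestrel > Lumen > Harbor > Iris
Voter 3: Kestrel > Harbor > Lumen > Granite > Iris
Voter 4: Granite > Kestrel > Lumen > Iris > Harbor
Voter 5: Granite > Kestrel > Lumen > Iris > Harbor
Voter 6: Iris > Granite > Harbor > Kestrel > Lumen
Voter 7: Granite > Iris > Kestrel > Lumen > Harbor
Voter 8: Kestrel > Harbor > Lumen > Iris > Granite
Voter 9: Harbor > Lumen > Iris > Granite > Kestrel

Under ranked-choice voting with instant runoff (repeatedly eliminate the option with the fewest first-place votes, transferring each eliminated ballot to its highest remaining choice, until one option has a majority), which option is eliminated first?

Round 1: Granite 4, Kestrel 2, Harbor 2, Iris 1, Lumen 0. Lumen has the fewest and is eliminated.
Round 2: Granite 4, Kestrel 2, Harbor 2, Iris 1. Iris has the fewest and is eliminated.
Round 3: Granite 5, Kestrel 2, Harbor 2. Granite has a majority.

Lumen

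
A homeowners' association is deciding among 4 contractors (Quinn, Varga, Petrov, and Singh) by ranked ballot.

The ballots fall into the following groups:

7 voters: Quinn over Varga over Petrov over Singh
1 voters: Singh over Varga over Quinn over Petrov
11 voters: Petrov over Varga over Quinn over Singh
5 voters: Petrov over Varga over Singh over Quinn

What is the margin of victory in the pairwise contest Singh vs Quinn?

Ballots ranking Singh above Quinn: 1+5 = 6.
Ballots ranking Quinn above Singh: 7+11 = 18.
Quinn wins 18–6, a margin of 12.

12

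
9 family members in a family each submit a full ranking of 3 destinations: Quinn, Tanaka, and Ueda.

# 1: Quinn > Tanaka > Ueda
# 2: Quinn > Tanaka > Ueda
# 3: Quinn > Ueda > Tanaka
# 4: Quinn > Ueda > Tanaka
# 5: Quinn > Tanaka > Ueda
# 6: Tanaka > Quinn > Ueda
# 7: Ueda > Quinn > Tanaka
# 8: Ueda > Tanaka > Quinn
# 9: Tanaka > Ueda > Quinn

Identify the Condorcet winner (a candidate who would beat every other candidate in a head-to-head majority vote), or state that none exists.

Quinn

Head-to-head results (9 voters total):
Quinn vs Tanaka: Quinn wins 6–3.
Quinn vs Ueda: Quinn wins 6–3.
Tanaka vs Ueda: Tanaka wins 5–4.
Quinn beats each rival — Tanaka (6–3), Ueda (6–3) — so Quinn is the Condorcet winner.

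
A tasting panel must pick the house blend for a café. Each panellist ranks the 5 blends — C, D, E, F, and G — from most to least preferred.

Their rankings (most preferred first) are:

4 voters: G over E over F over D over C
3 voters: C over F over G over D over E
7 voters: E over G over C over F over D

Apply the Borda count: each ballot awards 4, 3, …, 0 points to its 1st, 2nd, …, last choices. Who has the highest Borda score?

G

Borda scores:
  C: 4·0 + 3·4 + 7·2 = 26
  D: 4·1 + 3·1 + 7·0 = 7
  E: 4·3 + 3·0 + 7·4 = 40
  F: 4·2 + 3·3 + 7·1 = 24
  G: 4·4 + 3·2 + 7·3 = 43
G has the highest total.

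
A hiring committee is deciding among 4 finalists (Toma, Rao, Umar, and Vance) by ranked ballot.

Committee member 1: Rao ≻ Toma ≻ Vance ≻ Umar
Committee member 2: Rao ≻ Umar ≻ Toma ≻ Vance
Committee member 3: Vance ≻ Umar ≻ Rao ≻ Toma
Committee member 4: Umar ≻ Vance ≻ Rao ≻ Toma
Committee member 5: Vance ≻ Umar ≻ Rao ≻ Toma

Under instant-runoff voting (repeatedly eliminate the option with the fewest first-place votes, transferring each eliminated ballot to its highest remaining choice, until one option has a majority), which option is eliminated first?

Toma

Round 1: Rao 2, Vance 2, Umar 1, Toma 0. Toma has the fewest and is eliminated.
Round 2: Rao 2, Vance 2, Umar 1. Umar has the fewest and is eliminated.
Round 3: Vance 3, Rao 2. Vance has a majority.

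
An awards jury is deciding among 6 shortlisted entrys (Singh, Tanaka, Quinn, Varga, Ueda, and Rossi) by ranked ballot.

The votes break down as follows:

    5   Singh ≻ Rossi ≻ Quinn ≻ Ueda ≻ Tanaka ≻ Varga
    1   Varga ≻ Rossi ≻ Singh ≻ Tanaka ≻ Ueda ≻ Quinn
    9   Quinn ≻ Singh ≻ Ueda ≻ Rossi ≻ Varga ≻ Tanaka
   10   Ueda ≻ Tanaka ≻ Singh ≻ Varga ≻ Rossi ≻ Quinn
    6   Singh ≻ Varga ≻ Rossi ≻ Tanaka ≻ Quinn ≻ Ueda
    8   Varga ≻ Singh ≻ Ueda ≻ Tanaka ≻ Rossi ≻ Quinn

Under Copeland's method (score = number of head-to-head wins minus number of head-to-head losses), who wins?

Pairwise results:
  Singh vs Tanaka: Singh wins 29–10.
  Singh vs Quinn: Singh wins 30–9.
  Singh vs Varga: Singh wins 30–9.
  Singh vs Ueda: Singh wins 29–10.
  Singh vs Rossi: Singh wins 38–1.
  Tanaka vs Quinn: Tanaka wins 25–14.
  Tanaka vs Varga: Varga wins 24–15.
  Tanaka vs Ueda: Ueda wins 32–7.
  Tanaka vs Rossi: Rossi wins 21–18.
  Quinn vs Varga: Varga wins 25–14.
  Quinn vs Ueda: Quinn wins 20–19.
  Quinn vs Rossi: Rossi wins 30–9.
  Varga vs Ueda: Ueda wins 24–15.
  Varga vs Rossi: Varga wins 25–14.
  Ueda vs Rossi: Ueda wins 27–12.
Copeland scores (wins − losses):
  Singh: 5 − 0 = 5
  Tanaka: 1 − 4 = -3
  Quinn: 1 − 4 = -3
  Varga: 3 − 2 = 1
  Ueda: 3 − 2 = 1
  Rossi: 2 − 3 = -1
Singh has the best Copeland score.

Singh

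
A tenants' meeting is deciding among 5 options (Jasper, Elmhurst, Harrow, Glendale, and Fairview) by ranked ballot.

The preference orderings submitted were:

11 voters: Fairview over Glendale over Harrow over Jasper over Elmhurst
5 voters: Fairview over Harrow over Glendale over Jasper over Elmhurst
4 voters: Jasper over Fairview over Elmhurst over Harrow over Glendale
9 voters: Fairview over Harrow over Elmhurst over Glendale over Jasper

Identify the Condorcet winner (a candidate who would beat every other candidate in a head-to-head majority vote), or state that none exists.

Head-to-head results (29 voters total):
Jasper vs Elmhurst: Jasper wins 20–9.
Jasper vs Harrow: Harrow wins 25–4.
Jasper vs Glendale: Glendale wins 25–4.
Jasper vs Fairview: Fairview wins 25–4.
Elmhurst vs Harrow: Harrow wins 25–4.
Elmhurst vs Glendale: Glendale wins 16–13.
Elmhurst vs Fairview: Fairview wins 29–0.
Harrow vs Glendale: Harrow wins 18–11.
Harrow vs Fairview: Fairview wins 29–0.
Glendale vs Fairview: Fairview wins 29–0.
Fairview beats each rival — Jasper (25–4), Elmhurst (29–0), Harrow (29–0), Glendale (29–0) — so Fairview is the Condorcet winner.

Fairview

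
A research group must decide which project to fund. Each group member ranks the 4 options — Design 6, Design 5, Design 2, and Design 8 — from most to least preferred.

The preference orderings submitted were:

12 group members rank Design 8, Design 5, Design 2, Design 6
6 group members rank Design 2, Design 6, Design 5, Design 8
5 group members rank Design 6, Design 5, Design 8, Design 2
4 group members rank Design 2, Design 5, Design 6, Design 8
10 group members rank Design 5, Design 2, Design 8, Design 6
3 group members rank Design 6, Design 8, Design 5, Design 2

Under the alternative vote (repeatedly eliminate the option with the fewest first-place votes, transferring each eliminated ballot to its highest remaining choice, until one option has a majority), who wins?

Design 5

Round 1: Design 8 12, Design 5 10, Design 2 10, Design 6 8. Design 6 has the fewest and is eliminated.
Round 2: Design 5 15, Design 8 15, Design 2 10. Design 2 has the fewest and is eliminated.
Round 3: Design 5 25, Design 8 15. Design 5 has a majority.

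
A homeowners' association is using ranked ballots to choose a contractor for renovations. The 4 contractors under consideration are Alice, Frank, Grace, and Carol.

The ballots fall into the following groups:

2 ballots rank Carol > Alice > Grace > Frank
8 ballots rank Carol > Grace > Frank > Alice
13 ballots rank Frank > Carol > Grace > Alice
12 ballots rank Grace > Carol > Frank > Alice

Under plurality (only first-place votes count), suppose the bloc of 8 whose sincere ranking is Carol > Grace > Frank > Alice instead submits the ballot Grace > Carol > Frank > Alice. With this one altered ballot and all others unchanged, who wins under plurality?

Grace

First-place totals with the altered ballot: Alice 0, Frank 13, Grace 20, Carol 2.
The switch changes the winner from Frank to Grace.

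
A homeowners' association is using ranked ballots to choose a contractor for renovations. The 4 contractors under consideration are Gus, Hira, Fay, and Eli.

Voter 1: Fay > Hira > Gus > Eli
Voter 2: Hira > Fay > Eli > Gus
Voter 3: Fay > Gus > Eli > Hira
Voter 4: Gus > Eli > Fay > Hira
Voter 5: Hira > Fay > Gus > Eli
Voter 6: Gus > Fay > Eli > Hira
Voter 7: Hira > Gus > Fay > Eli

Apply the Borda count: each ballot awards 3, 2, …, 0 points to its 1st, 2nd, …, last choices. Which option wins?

Fay

Borda scores:
  Gus: 1 + 0 + 2 + 3 + 1 + 3 + 2 = 12
  Hira: 2 + 3 + 0 + 0 + 3 + 0 + 3 = 11
  Fay: 3 + 2 + 3 + 1 + 2 + 2 + 1 = 14
  Eli: 0 + 1 + 1 + 2 + 0 + 1 + 0 = 5
Fay has the highest total.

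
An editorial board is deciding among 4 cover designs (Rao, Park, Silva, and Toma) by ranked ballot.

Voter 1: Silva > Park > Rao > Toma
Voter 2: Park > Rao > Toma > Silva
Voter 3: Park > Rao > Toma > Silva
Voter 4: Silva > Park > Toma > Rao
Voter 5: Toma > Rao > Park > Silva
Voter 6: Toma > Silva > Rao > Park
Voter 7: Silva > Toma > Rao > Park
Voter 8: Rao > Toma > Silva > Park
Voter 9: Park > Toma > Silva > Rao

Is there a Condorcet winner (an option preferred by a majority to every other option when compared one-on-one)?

No

Head-to-head results (9 voters total):
Rao vs Park: Park wins 5–4.
Rao vs Silva: Silva wins 5–4.
Rao vs Toma: Toma wins 5–4.
Park vs Silva: Silva wins 5–4.
Park vs Toma: Park wins 5–4.
Silva vs Toma: Toma wins 6–3.
No candidate beats all others: Park beats Toma beats Silva beats Park, a majority cycle.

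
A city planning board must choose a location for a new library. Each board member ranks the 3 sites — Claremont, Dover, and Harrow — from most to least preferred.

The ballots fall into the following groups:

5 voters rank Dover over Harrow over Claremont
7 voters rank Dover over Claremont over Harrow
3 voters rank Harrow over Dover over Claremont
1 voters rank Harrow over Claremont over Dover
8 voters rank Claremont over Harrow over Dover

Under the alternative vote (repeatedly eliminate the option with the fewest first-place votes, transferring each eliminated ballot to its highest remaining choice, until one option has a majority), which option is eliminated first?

Round 1: Dover 12, Claremont 8, Harrow 4. Harrow has the fewest and is eliminated.
Round 2: Dover 15, Claremont 9. Dover has a majority.

Harrow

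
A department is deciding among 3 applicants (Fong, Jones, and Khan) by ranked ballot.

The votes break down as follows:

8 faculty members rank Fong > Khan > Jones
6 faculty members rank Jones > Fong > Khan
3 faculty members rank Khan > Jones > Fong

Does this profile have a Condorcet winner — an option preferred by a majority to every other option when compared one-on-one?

No

Head-to-head results (17 voters total):
Fong vs Jones: Jones wins 9–8.
Fong vs Khan: Fong wins 14–3.
Jones vs Khan: Khan wins 11–6.
No candidate beats all others: Fong beats Khan beats Jones beats Fong, a majority cycle.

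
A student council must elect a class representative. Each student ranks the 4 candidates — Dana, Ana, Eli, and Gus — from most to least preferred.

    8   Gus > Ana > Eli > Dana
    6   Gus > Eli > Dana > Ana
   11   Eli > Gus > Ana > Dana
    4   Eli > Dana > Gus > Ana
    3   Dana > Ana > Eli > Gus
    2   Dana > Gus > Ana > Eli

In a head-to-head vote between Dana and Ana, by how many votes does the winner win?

4

Ballots ranking Dana above Ana: 6+4+3+2 = 15.
Ballots ranking Ana above Dana: 8+11 = 19.
Ana wins 19–15, a margin of 4.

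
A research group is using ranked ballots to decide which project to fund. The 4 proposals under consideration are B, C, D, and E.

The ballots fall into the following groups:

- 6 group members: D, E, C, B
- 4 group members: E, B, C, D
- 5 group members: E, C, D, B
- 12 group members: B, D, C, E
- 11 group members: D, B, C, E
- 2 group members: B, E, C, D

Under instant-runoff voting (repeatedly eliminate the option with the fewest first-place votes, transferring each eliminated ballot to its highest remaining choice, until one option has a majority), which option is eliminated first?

Round 1: D 17, B 14, E 9, C 0. C has the fewest and is eliminated.
Round 2: D 17, B 14, E 9. E has the fewest and is eliminated.
Round 3: D 22, B 18. D has a majority.

C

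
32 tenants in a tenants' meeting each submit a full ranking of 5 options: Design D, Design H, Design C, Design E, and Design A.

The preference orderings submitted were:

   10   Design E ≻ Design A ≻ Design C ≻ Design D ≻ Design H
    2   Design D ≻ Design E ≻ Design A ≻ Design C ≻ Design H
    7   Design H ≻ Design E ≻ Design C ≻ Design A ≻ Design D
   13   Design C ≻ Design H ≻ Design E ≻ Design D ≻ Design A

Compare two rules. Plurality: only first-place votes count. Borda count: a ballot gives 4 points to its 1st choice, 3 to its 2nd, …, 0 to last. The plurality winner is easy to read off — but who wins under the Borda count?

Plurality first-place counts: Design D 2, Design H 7, Design C 13, Design E 10, Design A 0 → Design C.
Borda totals: Design D 31, Design H 67, Design C 88, Design E 93, Design A 41 → Design E.

Design E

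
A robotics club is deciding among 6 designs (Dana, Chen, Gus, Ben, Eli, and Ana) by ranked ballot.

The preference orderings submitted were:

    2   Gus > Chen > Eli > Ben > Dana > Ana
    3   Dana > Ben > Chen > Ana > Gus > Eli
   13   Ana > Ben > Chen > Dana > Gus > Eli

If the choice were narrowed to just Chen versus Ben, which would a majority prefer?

Ballots ranking Chen above Ben: 2.
Ballots ranking Ben above Chen: 3+13 = 16.
Ben wins the head-to-head, 16–2.

Ben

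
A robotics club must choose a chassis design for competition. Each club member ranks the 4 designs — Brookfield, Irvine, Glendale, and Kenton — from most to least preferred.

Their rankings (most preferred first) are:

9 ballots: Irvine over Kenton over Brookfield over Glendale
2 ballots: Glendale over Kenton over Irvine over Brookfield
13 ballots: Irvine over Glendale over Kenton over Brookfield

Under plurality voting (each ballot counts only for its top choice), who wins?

First-place vote totals:
  Brookfield: 0
  Irvine: 22
  Glendale: 2
  Kenton: 0
Irvine has the most first-place votes.

Irvine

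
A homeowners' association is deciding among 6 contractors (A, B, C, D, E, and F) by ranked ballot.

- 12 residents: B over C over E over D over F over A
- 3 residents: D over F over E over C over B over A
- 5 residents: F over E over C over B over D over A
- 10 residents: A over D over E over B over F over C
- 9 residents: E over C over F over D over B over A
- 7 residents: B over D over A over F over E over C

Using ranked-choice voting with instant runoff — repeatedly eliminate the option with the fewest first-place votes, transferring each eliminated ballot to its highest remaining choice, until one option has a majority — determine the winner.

Round 1: B 19, A 10, E 9, F 5, D 3, C 0. C has the fewest and is eliminated.
Round 2: B 19, A 10, E 9, F 5, D 3. D has the fewest and is eliminated.
Round 3: B 19, A 10, E 9, F 8. F has the fewest and is eliminated.
Round 4: B 19, E 17, A 10. A has the fewest and is eliminated.
Round 5: E 27, B 19. E has a majority.

E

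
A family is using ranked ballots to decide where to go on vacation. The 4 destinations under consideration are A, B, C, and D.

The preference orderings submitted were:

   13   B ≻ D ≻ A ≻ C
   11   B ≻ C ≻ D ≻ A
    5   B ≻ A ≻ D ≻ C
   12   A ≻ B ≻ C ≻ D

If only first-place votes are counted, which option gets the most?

First-place vote totals:
  A: 12
  B: 29
  C: 0
  D: 0
B has the most first-place votes.

B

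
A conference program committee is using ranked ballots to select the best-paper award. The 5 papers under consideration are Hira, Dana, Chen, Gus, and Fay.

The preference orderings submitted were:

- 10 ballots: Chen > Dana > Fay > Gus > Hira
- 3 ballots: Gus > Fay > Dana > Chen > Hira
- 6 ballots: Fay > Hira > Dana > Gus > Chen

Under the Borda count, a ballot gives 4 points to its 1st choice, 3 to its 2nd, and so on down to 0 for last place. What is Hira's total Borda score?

18

Borda scores:
  Hira: 10·0 + 3·0 + 6·3 = 18
  Dana: 10·3 + 3·2 + 6·2 = 48
  Chen: 10·4 + 3·1 + 6·0 = 43
  Gus: 10·1 + 3·4 + 6·1 = 28
  Fay: 10·2 + 3·3 + 6·4 = 53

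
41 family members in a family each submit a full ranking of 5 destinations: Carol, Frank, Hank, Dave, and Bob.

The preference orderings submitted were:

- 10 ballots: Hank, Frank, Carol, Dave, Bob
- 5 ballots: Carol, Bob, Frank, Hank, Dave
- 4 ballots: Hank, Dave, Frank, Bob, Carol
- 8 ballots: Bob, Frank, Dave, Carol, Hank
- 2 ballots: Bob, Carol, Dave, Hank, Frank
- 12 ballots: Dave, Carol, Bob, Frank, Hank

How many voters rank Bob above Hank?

27

Ballots ranking Bob above Hank: 5+8+2+12 = 27.
Ballots ranking Hank above Bob: 10+4 = 14.
So 27 of 41 voters prefer Bob to Hank.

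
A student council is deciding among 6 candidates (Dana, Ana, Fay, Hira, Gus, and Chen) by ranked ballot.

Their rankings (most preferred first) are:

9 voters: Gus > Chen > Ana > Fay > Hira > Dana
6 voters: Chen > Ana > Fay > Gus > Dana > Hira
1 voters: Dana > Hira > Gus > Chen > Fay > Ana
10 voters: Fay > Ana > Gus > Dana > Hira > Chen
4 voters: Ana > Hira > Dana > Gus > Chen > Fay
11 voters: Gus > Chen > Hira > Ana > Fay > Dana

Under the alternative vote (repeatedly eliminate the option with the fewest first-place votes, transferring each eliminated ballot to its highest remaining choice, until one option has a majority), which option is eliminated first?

Hira

Round 1: Gus 20, Fay 10, Chen 6, Ana 4, Dana 1, Hira 0. Hira has the fewest and is eliminated.
Round 2: Gus 20, Fay 10, Chen 6, Ana 4, Dana 1. Dana has the fewest and is eliminated.
Round 3: Gus 21, Fay 10, Chen 6, Ana 4. Gus has a majority.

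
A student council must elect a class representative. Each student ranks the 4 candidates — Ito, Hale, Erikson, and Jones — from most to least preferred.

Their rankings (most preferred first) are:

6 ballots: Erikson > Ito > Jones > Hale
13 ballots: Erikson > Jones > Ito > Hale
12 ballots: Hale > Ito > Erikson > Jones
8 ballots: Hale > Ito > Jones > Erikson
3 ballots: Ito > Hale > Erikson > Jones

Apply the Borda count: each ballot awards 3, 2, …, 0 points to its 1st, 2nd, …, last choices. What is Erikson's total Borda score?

72

Borda scores:
  Ito: 6·2 + 13·1 + 12·2 + 8·2 + 3·3 = 74
  Hale: 6·0 + 13·0 + 12·3 + 8·3 + 3·2 = 66
  Erikson: 6·3 + 13·3 + 12·1 + 8·0 + 3·1 = 72
  Jones: 6·1 + 13·2 + 12·0 + 8·1 + 3·0 = 40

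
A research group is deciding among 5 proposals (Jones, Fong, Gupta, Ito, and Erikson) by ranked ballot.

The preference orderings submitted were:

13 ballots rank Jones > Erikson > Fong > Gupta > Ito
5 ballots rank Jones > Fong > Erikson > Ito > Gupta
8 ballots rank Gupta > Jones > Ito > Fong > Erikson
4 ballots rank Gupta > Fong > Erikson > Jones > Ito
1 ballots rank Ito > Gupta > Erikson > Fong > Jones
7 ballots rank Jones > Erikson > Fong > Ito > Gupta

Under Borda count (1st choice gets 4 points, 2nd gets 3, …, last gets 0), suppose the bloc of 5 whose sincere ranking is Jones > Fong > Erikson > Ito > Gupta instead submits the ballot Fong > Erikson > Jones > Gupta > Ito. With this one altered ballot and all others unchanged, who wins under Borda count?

Borda totals with the altered ballot: Jones 118, Fong 81, Gupta 69, Ito 27, Erikson 85.
The winner is unchanged: still Jones.

Jones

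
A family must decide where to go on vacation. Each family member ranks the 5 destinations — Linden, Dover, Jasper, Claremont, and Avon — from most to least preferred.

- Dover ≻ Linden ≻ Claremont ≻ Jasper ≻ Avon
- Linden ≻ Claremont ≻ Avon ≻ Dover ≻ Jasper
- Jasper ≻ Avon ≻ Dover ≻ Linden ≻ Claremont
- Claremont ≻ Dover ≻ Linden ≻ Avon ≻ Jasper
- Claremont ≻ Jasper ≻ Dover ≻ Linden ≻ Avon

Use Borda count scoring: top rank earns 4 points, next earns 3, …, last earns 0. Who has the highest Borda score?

Claremont

Borda scores:
  Linden: 3 + 4 + 1 + 2 + 1 = 11
  Dover: 4 + 1 + 2 + 3 + 2 = 12
  Jasper: 1 + 0 + 4 + 0 + 3 = 8
  Claremont: 2 + 3 + 0 + 4 + 4 = 13
  Avon: 0 + 2 + 3 + 1 + 0 = 6
Claremont has the highest total.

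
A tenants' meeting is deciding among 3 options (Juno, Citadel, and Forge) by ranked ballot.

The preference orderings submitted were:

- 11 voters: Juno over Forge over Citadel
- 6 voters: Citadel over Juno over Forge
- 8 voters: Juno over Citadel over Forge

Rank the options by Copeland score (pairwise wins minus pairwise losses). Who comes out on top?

Pairwise results:
  Juno vs Citadel: Juno wins 19–6.
  Juno vs Forge: Juno wins 25–0.
  Citadel vs Forge: Citadel wins 14–11.
Copeland scores (wins − losses):
  Juno: 2 − 0 = 2
  Citadel: 1 − 1 = 0
  Forge: 0 − 2 = -2
Juno has the best Copeland score.

Juno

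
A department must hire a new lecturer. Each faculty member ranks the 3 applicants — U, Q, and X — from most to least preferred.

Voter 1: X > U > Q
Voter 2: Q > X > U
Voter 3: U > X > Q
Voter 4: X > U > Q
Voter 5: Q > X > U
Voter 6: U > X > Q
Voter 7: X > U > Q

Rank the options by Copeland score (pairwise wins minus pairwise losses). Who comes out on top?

X

Pairwise results:
  U vs Q: U wins 5–2.
  U vs X: X wins 5–2.
  Q vs X: X wins 5–2.
Copeland scores (wins − losses):
  U: 1 − 1 = 0
  Q: 0 − 2 = -2
  X: 2 − 0 = 2
X has the best Copeland score.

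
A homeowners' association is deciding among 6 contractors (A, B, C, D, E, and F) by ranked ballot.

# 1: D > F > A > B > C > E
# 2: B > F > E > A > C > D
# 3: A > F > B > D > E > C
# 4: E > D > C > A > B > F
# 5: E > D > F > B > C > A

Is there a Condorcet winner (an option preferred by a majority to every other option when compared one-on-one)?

Head-to-head results (5 voters total):
A vs B: A wins 3–2.
A vs C: A wins 3–2.
A vs D: D wins 3–2.
A vs E: E wins 3–2.
A vs F: F wins 3–2.
B vs C: B wins 4–1.
B vs D: D wins 3–2.
B vs E: B wins 3–2.
B vs F: F wins 3–2.
C vs D: D wins 4–1.
C vs E: E wins 4–1.
C vs F: F wins 4–1.
D vs E: E wins 3–2.
D vs F: D wins 3–2.
E vs F: F wins 3–2.
No candidate beats all others: A beats B beats E beats A, a majority cycle.

No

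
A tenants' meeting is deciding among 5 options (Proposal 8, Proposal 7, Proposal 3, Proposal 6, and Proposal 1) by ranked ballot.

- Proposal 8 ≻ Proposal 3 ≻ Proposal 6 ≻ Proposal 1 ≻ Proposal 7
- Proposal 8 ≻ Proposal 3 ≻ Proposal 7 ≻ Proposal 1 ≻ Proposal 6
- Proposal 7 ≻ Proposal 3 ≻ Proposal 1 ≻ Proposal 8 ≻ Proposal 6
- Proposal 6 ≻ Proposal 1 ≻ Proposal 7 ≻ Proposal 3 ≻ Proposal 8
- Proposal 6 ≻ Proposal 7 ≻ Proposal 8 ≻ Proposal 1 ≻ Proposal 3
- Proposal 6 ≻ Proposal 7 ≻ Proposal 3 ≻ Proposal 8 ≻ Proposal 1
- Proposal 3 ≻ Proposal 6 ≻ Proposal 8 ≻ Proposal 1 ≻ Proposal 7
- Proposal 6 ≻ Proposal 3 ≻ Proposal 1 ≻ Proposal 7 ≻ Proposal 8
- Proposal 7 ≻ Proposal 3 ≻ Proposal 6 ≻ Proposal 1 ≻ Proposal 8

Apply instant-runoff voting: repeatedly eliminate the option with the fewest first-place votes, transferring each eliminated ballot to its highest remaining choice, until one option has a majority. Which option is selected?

Round 1: Proposal 6 4, Proposal 8 2, Proposal 7 2, Proposal 3 1, Proposal 1 0. Proposal 1 has the fewest and is eliminated.
Round 2: Proposal 6 4, Proposal 8 2, Proposal 7 2, Proposal 3 1. Proposal 3 has the fewest and is eliminated.
Round 3: Proposal 6 5, Proposal 8 2, Proposal 7 2. Proposal 6 has a majority.

Proposal 6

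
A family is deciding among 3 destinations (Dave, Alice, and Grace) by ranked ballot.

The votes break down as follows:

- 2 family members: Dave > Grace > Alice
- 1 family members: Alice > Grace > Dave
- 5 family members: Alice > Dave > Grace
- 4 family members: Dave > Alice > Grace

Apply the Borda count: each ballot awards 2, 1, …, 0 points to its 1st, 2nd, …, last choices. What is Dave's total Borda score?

Borda scores:
  Dave: 2·2 + 0 + 5·1 + 4·2 = 17
  Alice: 2·0 + 2 + 5·2 + 4·1 = 16
  Grace: 2·1 + 1 + 5·0 + 4·0 = 3

17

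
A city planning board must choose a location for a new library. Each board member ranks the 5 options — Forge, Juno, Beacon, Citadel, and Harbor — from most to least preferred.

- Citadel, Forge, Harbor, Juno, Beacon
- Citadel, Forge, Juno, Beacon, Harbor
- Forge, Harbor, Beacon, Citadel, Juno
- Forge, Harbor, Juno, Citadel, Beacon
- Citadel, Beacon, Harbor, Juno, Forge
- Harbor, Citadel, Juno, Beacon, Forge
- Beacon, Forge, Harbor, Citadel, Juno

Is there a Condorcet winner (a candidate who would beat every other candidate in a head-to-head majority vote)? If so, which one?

Head-to-head results (7 voters total):
Forge vs Juno: Forge wins 5–2.
Forge vs Beacon: Forge wins 4–3.
Forge vs Citadel: Citadel wins 4–3.
Forge vs Harbor: Forge wins 5–2.
Juno vs Beacon: Juno wins 4–3.
Juno vs Citadel: Citadel wins 6–1.
Juno vs Harbor: Harbor wins 6–1.
Beacon vs Citadel: Citadel wins 5–2.
Beacon vs Harbor: Harbor wins 4–3.
Citadel vs Harbor: Harbor wins 4–3.
No candidate beats all others: Forge beats Harbor beats Citadel beats Forge, a majority cycle.

No Condorcet winner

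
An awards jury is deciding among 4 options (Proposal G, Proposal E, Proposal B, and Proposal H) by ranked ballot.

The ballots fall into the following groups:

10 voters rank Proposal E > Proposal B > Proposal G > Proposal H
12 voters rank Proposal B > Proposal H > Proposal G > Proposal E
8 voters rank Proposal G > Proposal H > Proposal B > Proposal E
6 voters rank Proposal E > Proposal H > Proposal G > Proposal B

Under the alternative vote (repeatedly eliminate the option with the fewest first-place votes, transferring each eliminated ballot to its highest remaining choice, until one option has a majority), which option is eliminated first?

Round 1: Proposal E 16, Proposal B 12, Proposal G 8, Proposal H 0. Proposal H has the fewest and is eliminated.
Round 2: Proposal E 16, Proposal B 12, Proposal G 8. Proposal G has the fewest and is eliminated.
Round 3: Proposal B 20, Proposal E 16. Proposal B has a majority.

Proposal H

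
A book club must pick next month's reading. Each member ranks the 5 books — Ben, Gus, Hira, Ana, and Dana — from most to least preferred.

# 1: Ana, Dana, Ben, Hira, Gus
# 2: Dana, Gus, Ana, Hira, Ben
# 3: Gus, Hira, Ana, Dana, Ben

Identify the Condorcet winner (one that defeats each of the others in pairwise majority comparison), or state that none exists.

There is no Condorcet winner

Head-to-head results (3 voters total):
Ben vs Gus: Gus wins 2–1.
Ben vs Hira: Hira wins 2–1.
Ben vs Ana: Ana wins 3–0.
Ben vs Dana: Dana wins 3–0.
Gus vs Hira: Gus wins 2–1.
Gus vs Ana: Gus wins 2–1.
Gus vs Dana: Dana wins 2–1.
Hira vs Ana: Ana wins 2–1.
Hira vs Dana: Dana wins 2–1.
Ana vs Dana: Ana wins 2–1.
No candidate beats all others: Gus beats Ana beats Dana beats Gus, a majority cycle.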